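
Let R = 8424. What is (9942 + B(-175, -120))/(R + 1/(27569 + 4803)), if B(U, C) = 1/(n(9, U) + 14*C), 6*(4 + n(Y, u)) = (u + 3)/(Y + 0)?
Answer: 7330604454426/6211327281433 ≈ 1.1802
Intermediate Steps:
n(Y, u) = -4 + (3 + u)/(6*Y) (n(Y, u) = -4 + ((u + 3)/(Y + 0))/6 = -4 + ((3 + u)/Y)/6 = -4 + (3 + u)/(6*Y))
B(U, C) = 1/(-71/18 + 14*C + U/54) (B(U, C) = 1/((⅙)*(3 + U - 24*9)/9 + 14*C) = 1/((⅙)*(⅑)*(3 + U - 216) + 14*C) = 1/((⅙)*(⅑)*(-213 + U) + 14*C) = 1/((-71/18 + U/54) + 14*C) = 1/(-71/18 + 14*C + U/54))
(9942 + B(-175, -120))/(R + 1/(27569 + 4803)) = (9942 + 54/(-213 - 175 + 756*(-120)))/(8424 + 1/(27569 + 4803)) = (9942 + 54/(-213 - 175 - 90720))/(8424 + 1/32372) = (9942 + 54/(-91108))/(8424 + 1/32372) = (9942 + 54*(-1/91108))/(272701729/32372) = (9942 - 27/45554)*(32372/272701729) = (452897841/45554)*(32372/272701729) = 7330604454426/6211327281433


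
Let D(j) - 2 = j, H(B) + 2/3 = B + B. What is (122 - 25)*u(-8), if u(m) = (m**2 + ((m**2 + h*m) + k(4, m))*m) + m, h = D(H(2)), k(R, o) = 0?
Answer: -33368/3 ≈ -11123.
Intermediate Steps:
H(B) = -2/3 + 2*B (H(B) = -2/3 + (B + B) = -2/3 + 2*B)
D(j) = 2 + j
h = 16/3 (h = 2 + (-2/3 + 2*2) = 2 + (-2/3 + 4) = 2 + 10/3 = 16/3 ≈ 5.3333)
u(m) = m + m**2 + m*(m**2 + 16*m/3) (u(m) = (m**2 + ((m**2 + 16*m/3) + 0)*m) + m = (m**2 + (m**2 + 16*m/3)*m) + m = (m**2 + m*(m**2 + 16*m/3)) + m = m + m**2 + m*(m**2 + 16*m/3))
(122 - 25)*u(-8) = (122 - 25)*(-8*(1 + (-8)**2 + (19/3)*(-8))) = 97*(-8*(1 + 64 - 152/3)) = 97*(-8*43/3) = 97*(-344/3) = -33368/3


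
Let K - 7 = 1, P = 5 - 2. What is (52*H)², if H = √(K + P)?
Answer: 29744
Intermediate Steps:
P = 3
K = 8 (K = 7 + 1 = 8)
H = √11 (H = √(8 + 3) = √11 ≈ 3.3166)
(52*H)² = (52*√11)² = 29744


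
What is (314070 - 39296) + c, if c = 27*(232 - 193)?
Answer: 275827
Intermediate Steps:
c = 1053 (c = 27*39 = 1053)
(314070 - 39296) + c = (314070 - 39296) + 1053 = 274774 + 1053 = 275827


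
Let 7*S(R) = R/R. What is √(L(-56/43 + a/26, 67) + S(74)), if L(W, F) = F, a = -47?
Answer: √3290/7 ≈ 8.1941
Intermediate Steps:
S(R) = ⅐ (S(R) = (R/R)/7 = (⅐)*1 = ⅐)
√(L(-56/43 + a/26, 67) + S(74)) = √(67 + ⅐) = √(470/7) = √3290/7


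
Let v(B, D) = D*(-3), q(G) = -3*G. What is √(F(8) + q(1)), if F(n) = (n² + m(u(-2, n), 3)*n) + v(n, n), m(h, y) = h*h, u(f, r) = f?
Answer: √69 ≈ 8.3066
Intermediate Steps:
m(h, y) = h²
v(B, D) = -3*D
F(n) = n + n² (F(n) = (n² + (-2)²*n) - 3*n = (n² + 4*n) - 3*n = n + n²)
√(F(8) + q(1)) = √(8*(1 + 8) - 3*1) = √(8*9 - 3) = √(72 - 3) = √69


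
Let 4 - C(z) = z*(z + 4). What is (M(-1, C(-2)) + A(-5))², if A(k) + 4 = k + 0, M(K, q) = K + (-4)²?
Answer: 36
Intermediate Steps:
C(z) = 4 - z*(4 + z) (C(z) = 4 - z*(z + 4) = 4 - z*(4 + z))
M(K, q) = 16 + K (M(K, q) = K + 16 = 16 + K)
A(k) = -4 + k (A(k) = -4 + (k + 0) = -4 + k)
(M(-1, C(-2)) + A(-5))² = ((16 - 1) + (-4 - 5))² = (15 - 9)² = 6² = 36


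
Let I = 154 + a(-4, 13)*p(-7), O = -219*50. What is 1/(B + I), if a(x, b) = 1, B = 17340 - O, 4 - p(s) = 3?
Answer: 1/28445 ≈ 3.5156e-5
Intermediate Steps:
O = -10950
p(s) = 1 (p(s) = 4 - 1*3 = 4 - 3 = 1)
B = 28290 (B = 17340 - 1*(-10950) = 17340 + 10950 = 28290)
I = 155 (I = 154 + 1*1 = 154 + 1 = 155)
1/(B + I) = 1/(28290 + 155) = 1/28445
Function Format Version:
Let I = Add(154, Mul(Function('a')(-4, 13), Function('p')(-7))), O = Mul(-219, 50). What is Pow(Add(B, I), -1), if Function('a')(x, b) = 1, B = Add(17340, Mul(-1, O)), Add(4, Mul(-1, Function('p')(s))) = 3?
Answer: Rational(1, 28445) ≈ 3.5156e-5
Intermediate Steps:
O = -10950
Function('p')(s) = 1 (Function('p')(s) = Add(4, Mul(-1, 3)) = Add(4, -3) = 1)
B = 28290 (B = Add(17340, Mul(-1, -10950)) = Add(17340, 10950) = 28290)
I = 155 (I = Add(154, Mul(1, 1)) = Add(154, 1) = 155)
Pow(Add(B, I), -1) = Pow(Add(28290, 155), -1) = Pow(28445, -1) = Rational(1, 28445)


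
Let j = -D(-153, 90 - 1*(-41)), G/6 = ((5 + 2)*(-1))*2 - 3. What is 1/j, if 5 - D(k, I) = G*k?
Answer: 1/15601 ≈ 6.4099e-5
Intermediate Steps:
G = -102 (G = 6*(((5 + 2)*(-1))*2 - 3) = 6*((7*(-1))*2 - 3) = 6*(-7*2 - 3) = 6*(-14 - 3) = 6*(-17) = -102)
D(k, I) = 5 + 102*k (D(k, I) = 5 - (-102)*k = 5 + 102*k)
j = 15601 (j = -(5 + 102*(-153)) = -(5 - 15606) = -1*(-15601) = 15601)
1/j = 1/15601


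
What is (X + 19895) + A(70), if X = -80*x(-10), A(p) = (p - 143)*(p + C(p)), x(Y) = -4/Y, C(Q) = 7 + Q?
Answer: 9132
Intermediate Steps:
A(p) = (-143 + p)*(7 + 2*p) (A(p) = (p - 143)*(p + (7 + p)) = (-143 + p)*(7 + 2*p))
X = -32 (X = -(-320)/(-10) = -(-320)*(-1)/10 = -80*2/5 = -32)
(X + 19895) + A(70) = (-32 + 19895) + (-1001 - 279*70 + 2*70**2) = 19863 + (-1001 - 19530 + 2*4900) = 19863 + (-1001 - 19530 + 9800) = 19863 - 10731 = 9132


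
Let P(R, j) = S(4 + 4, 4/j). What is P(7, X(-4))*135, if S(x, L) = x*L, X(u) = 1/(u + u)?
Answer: -34560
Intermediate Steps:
X(u) = 1/(2*u)
S(x, L) = L*x
P(R, j) = 32/j (P(R, j) = (4/j)*(4 + 4) = (4/j)*8 = 32/j)
P(7, X(-4))*135 = (32/(((½)/(-4))))*135 = (32/(((½)*(-¼))))*135 = (32/(-⅛))*135 = (32*(-8))*135 = -256*135 = -34560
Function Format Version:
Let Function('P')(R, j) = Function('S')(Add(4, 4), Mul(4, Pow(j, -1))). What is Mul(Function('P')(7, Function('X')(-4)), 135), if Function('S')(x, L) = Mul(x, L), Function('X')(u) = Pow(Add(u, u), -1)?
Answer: -34560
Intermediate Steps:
Function('X')(u) = Mul(Rational(1, 2), Pow(u, -1)) (Function('X')(u) = Pow(Mul(2, u), -1) = Mul(Rational(1, 2), Pow(u, -1)))
Function('S')(x, L) = Mul(L, x)
Function('P')(R, j) = Mul(32, Pow(j, -1)) (Function('P')(R, j) = Mul(Mul(4, Pow(j, -1)), Add(4, 4)) = Mul(Mul(4, Pow(j, -1)), 8) = Mul(32, Pow(j, -1)))
Mul(Function('P')(7, Function('X')(-4)), 135) = Mul(Mul(32, Pow(Mul(Rational(1, 2), Pow(-4, -1)), -1)), 135) = Mul(Mul(32, Pow(Mul(Rational(1, 2), Rational(-1, 4)), -1)), 135) = Mul(Mul(32, Pow(Rational(-1, 8), -1)), 135) = Mul(Mul(32, -8), 135) = Mul(-256, 135) = -34560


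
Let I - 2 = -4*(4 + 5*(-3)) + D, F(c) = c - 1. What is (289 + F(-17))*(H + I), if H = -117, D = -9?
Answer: -21680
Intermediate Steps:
F(c) = -1 + c
I = 37 (I = 2 + (-4*(4 + 5*(-3)) - 9) = 2 + (-4*(4 - 15) - 9) = 2 + (-4*(-11) - 9) = 2 + (44 - 9) = 2 + 35 = 37)
(289 + F(-17))*(H + I) = (289 + (-1 - 17))*(-117 + 37) = (289 - 18)*(-80) = 271*(-80) = -21680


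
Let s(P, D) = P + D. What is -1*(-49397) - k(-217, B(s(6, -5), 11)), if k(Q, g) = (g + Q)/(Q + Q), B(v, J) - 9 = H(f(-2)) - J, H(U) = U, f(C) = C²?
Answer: 21438083/434 ≈ 49397.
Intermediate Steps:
s(P, D) = D + P
B(v, J) = 13 - J (B(v, J) = 9 + ((-2)² - J) = 9 + (4 - J) = 13 - J)
k(Q, g) = (Q + g)/(2*Q) (k(Q, g) = (Q + g)/((2*Q)) = (Q + g)*(1/(2*Q)) = (Q + g)/(2*Q))
-1*(-49397) - k(-217, B(s(6, -5), 11)) = -1*(-49397) - (-217 + (13 - 1*11))/(2*(-217)) = 49397 - (-1)*(-217 + (13 - 11))/(2*217) = 49397 - (-1)*(-217 + 2)/(2*217) = 49397 - (-1)*(-215)/(2*217) = 49397 - 1*215/434 = 49397 - 215/434 = 21438083/434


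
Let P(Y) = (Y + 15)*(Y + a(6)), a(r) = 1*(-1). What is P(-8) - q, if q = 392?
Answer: -455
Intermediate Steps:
a(r) = -1
P(Y) = (-1 + Y)*(15 + Y) (P(Y) = (Y + 15)*(Y - 1) = (15 + Y)*(-1 + Y) = (-1 + Y)*(15 + Y))
P(-8) - q = (-15 + (-8)² + 14*(-8)) - 1*392 = (-15 + 64 - 112) - 392 = -63 - 392 = -455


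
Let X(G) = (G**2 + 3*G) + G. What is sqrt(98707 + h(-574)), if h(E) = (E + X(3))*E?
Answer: sqrt(416129) ≈ 645.08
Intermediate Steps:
X(G) = G**2 + 4*G
h(E) = E*(21 + E) (h(E) = (E + 3*(4 + 3))*E = (E + 3*7)*E = (E + 21)*E = (21 + E)*E = E*(21 + E))
sqrt(98707 + h(-574)) = sqrt(98707 - 574*(21 - 574)) = sqrt(98707 - 574*(-553)) = sqrt(98707 + 317422) = sqrt(416129)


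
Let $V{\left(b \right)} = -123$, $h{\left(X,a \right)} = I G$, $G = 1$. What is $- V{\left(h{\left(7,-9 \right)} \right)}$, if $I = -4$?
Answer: $123$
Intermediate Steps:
$h{\left(X,a \right)} = -4$ ($h{\left(X,a \right)} = \left(-4\right) 1 = -4$)
$- V{\left(h{\left(7,-9 \right)} \right)} = \left(-1\right) \left(-123\right) = 123$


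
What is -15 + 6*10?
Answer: 45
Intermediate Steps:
-15 + 6*10 = -15 + 60 = 45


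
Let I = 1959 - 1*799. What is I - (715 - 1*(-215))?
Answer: 230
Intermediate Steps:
I = 1160 (I = 1959 - 799 = 1160)
I - (715 - 1*(-215)) = 1160 - (715 - 1*(-215)) = 1160 - (715 + 215) = 1160 - 1*930 = 1160 - 930 = 230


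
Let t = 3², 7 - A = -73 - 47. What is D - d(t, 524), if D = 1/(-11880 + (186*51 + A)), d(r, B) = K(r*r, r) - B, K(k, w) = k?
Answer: 1004280/2267 ≈ 443.00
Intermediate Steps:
A = 127 (A = 7 - (-73 - 47) = 7 - 1*(-120) = 7 + 120 = 127)
t = 9
d(r, B) = r² - B (d(r, B) = r*r - B = r² - B)
D = -1/2267 (D = 1/(-11880 + (186*51 + 127)) = 1/(-11880 + (9486 + 127)) = 1/(-11880 + 9613) = 1/(-2267) = -1/2267 ≈ -0.00044111)
D - d(t, 524) = -1/2267 - (9² - 1*524) = -1/2267 - (81 - 524) = -1/2267 - 1*(-443) = -1/2267 + 443 = 1004280/2267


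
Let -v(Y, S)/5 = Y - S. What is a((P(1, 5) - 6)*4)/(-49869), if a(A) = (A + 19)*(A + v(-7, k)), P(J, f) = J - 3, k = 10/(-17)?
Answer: 13/847773 ≈ 1.5334e-5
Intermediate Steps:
k = -10/17 (k = 10*(-1/17) = -10/17 ≈ -0.58823)
P(J, f) = -3 + J
v(Y, S) = -5*Y + 5*S (v(Y, S) = -5*(Y - S) = -5*Y + 5*S)
a(A) = (19 + A)*(545/17 + A) (a(A) = (A + 19)*(A + (-5*(-7) + 5*(-10/17))) = (19 + A)*(A + (35 - 50/17)) = (19 + A)*(A + 545/17) = (19 + A)*(545/17 + A))
a((P(1, 5) - 6)*4)/(-49869) = (10355/17 + (((-3 + 1) - 6)*4)² + 868*(((-3 + 1) - 6)*4)/17)/(-49869) = (10355/17 + ((-2 - 6)*4)² + 868*((-2 - 6)*4)/17)*(-1/49869) = (10355/17 + (-8*4)² + 868*(-8*4)/17)*(-1/49869) = (10355/17 + (-32)² + (868/17)*(-32))*(-1/49869) = (10355/17 + 1024 - 27776/17)*(-1/49869) = -13/17*(-1/49869) = 13/847773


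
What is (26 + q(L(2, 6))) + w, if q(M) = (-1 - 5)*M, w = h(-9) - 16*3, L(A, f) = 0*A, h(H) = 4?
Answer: -18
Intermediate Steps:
L(A, f) = 0
w = -44 (w = 4 - 16*3 = 4 - 48 = -44)
q(M) = -6*M
(26 + q(L(2, 6))) + w = (26 - 6*0) - 44 = (26 + 0) - 44 = 26 - 44 = -18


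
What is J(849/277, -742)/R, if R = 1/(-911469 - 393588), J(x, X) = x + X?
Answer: 267125592045/277 ≈ 9.6435e+8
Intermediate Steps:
J(x, X) = X + x
R = -1/1305057 (R = 1/(-1305057) = -1/1305057 ≈ -7.6625e-7)
J(849/277, -742)/R = (-742 + 849/277)/(-1/1305057) = (-742 + 849*(1/277))*(-1305057) = (-742 + 849/277)*(-1305057) = -204685/277*(-1305057) = 267125592045/277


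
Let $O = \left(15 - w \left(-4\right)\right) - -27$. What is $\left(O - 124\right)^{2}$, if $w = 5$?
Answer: $3844$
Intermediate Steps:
$O = 62$ ($O = \left(15 - 5 \left(-4\right)\right) - -27 = \left(15 - -20\right) + 27 = \left(15 + 20\right) + 27 = 35 + 27 = 62$)
$\left(O - 124\right)^{2} = \left(62 - 124\right)^{2} = \left(-62\right)^{2} = 3844$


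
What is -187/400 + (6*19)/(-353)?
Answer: -111611/141200 ≈ -0.79045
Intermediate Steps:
-187/400 + (6*19)/(-353) = -187*1/400 + 114*(-1/353) = -187/400 - 114/353 = -111611/141200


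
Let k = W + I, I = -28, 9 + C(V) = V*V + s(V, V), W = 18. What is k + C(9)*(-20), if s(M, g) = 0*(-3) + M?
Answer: -1630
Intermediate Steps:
s(M, g) = M (s(M, g) = 0 + M = M)
C(V) = -9 + V + V**2 (C(V) = -9 + (V*V + V) = -9 + (V**2 + V) = -9 + (V + V**2) = -9 + V + V**2)
k = -10 (k = 18 - 28 = -10)
k + C(9)*(-20) = -10 + (-9 + 9 + 9**2)*(-20) = -10 + (-9 + 9 + 81)*(-20) = -10 + 81*(-20) = -10 - 1620 = -1630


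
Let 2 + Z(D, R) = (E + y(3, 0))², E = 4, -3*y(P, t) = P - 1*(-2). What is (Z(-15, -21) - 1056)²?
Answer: 89737729/81 ≈ 1.1079e+6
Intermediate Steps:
y(P, t) = -⅔ - P/3 (y(P, t) = -(P - 1*(-2))/3 = -(P + 2)/3 = -(2 + P)/3 = -⅔ - P/3)
Z(D, R) = 31/9 (Z(D, R) = -2 + (4 + (-⅔ - ⅓*3))² = -2 + (4 + (-⅔ - 1))² = -2 + (4 - 5/3)² = -2 + (7/3)² = -2 + 49/9 = 31/9)
(Z(-15, -21) - 1056)² = (31/9 - 1056)² = (-9473/9)² = 89737729/81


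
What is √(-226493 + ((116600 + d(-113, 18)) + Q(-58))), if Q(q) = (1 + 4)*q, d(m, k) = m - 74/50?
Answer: I*√2757437/5 ≈ 332.11*I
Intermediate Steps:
d(m, k) = -37/25 + m (d(m, k) = m - 74*1/50 = m - 37/25 = -37/25 + m)
Q(q) = 5*q
√(-226493 + ((116600 + d(-113, 18)) + Q(-58))) = √(-226493 + ((116600 + (-37/25 - 113)) + 5*(-58))) = √(-226493 + ((116600 - 2862/25) - 290)) = √(-226493 + (2912138/25 - 290)) = √(-226493 + 2904888/25) = √(-2757437/25) = I*√2757437/5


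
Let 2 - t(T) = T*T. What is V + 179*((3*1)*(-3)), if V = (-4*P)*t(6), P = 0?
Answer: -1611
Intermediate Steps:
t(T) = 2 - T² (t(T) = 2 - T*T = 2 - T²)
V = 0 (V = (-4*0)*(2 - 1*6²) = 0*(2 - 1*36) = 0*(2 - 36) = 0*(-34) = 0)
V + 179*((3*1)*(-3)) = 0 + 179*((3*1)*(-3)) = 0 + 179*(3*(-3)) = 0 + 179*(-9) = 0 - 1611 = -1611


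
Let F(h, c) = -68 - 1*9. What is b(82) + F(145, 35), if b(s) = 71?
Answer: -6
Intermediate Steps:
F(h, c) = -77 (F(h, c) = -68 - 9 = -77)
b(82) + F(145, 35) = 71 - 77 = -6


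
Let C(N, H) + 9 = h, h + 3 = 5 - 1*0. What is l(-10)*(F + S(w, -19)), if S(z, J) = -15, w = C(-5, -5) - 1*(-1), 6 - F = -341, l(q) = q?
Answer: -3320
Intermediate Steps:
F = 347 (F = 6 - 1*(-341) = 6 + 341 = 347)
h = 2 (h = -3 + (5 - 1*0) = -3 + (5 + 0) = -3 + 5 = 2)
C(N, H) = -7 (C(N, H) = -9 + 2 = -7)
w = -6 (w = -7 - 1*(-1) = -7 + 1 = -6)
l(-10)*(F + S(w, -19)) = -10*(347 - 15) = -10*332 = -3320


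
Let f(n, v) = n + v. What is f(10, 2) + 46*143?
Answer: 6590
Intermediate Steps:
f(10, 2) + 46*143 = (10 + 2) + 46*143 = 12 + 6578 = 6590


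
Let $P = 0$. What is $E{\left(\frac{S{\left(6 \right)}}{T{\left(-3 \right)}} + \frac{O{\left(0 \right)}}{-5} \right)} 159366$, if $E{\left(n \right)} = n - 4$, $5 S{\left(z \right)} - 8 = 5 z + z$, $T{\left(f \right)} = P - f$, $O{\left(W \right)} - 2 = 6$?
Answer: $-424976$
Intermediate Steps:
$O{\left(W \right)} = 8$ ($O{\left(W \right)} = 2 + 6 = 8$)
$T{\left(f \right)} = - f$ ($T{\left(f \right)} = 0 - f = - f$)
$S{\left(z \right)} = \frac{8}{5} + \frac{6 z}{5}$ ($S{\left(z \right)} = \frac{8}{5} + \frac{5 z + z}{5} = \frac{8}{5} + \frac{6 z}{5}$)
$E{\left(n \right)} = -4 + n$
$E{\left(\frac{S{\left(6 \right)}}{T{\left(-3 \right)}} + \frac{O{\left(0 \right)}}{-5} \right)} 159366 = \left(-4 + \left(\frac{\frac{8}{5} + \frac{6}{5} \cdot 6}{\left(-1\right) \left(-3\right)} + \frac{8}{-5}\right)\right) 159366 = \left(-4 + \left(\frac{\frac{8}{5} + \frac{36}{5}}{3} + 8 \left(- \frac{1}{5}\right)\right)\right) 159366 = \left(-4 + \left(\frac{44}{5} \cdot \frac{1}{3} - \frac{8}{5}\right)\right) 159366 = \left(-4 + \left(\frac{44}{15} - \frac{8}{5}\right)\right) 159366 = \left(-4 + \frac{4}{3}\right) 159366 = \left(- \frac{8}{3}\right) 159366 = -424976$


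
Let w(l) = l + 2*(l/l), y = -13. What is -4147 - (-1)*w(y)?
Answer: -4158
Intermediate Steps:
w(l) = 2 + l (w(l) = l + 2*1 = l + 2 = 2 + l)
-4147 - (-1)*w(y) = -4147 - (-1)*(2 - 13) = -4147 - (-1)*(-11) = -4147 - 1*11 = -4147 - 11 = -4158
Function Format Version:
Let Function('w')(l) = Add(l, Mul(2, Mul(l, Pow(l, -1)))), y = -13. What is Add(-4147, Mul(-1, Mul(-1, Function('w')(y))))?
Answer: -4158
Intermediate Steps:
Function('w')(l) = Add(2, l) (Function('w')(l) = Add(l, Mul(2, 1)) = Add(l, 2) = Add(2, l))
Add(-4147, Mul(-1, Mul(-1, Function('w')(y)))) = Add(-4147, Mul(-1, Mul(-1, Add(2, -13)))) = Add(-4147, Mul(-1, Mul(-1, -11))) = Add(-4147, Mul(-1, 11)) = Add(-4147, -11) = -4158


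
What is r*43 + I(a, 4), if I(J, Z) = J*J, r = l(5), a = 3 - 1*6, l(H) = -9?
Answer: -378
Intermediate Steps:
a = -3 (a = 3 - 6 = -3)
r = -9
I(J, Z) = J²
r*43 + I(a, 4) = -9*43 + (-3)² = -387 + 9 = -378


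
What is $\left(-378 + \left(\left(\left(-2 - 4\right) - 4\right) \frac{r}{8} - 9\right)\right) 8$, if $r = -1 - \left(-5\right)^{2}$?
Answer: $-2836$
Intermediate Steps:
$r = -26$ ($r = -1 - 25 = -26$)
$\left(-378 + \left(\left(\left(-2 - 4\right) - 4\right) \frac{r}{8} - 9\right)\right) 8 = \left(-378 - \left(9 - \left(\left(-2 - 4\right) - 4\right) \left(- \frac{26}{8}\right)\right)\right) 8 = \left(-378 - \left(9 - \left(-6 - 4\right) \left(\left(-26\right) \frac{1}{8}\right)\right)\right) 8 = \left(-378 - - \frac{47}{2}\right) 8 = \left(-378 + \left(\frac{65}{2} - 9\right)\right) 8 = \left(-378 + \frac{47}{2}\right) 8 = \left(- \frac{709}{2}\right) 8 = -2836$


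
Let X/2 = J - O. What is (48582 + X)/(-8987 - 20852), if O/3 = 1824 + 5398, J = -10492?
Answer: 15734/29839 ≈ 0.52730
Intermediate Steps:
O = 21666 (O = 3*(1824 + 5398) = 3*7222 = 21666)
X = -64316 (X = 2*(-10492 - 1*21666) = 2*(-10492 - 21666) = 2*(-32158) = -64316)
(48582 + X)/(-8987 - 20852) = (48582 - 64316)/(-8987 - 20852) = -15734/(-29839) = -15734*(-1/29839) = 15734/29839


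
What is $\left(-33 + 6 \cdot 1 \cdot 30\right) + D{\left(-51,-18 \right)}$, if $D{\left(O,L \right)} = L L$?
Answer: $471$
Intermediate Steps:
$D{\left(O,L \right)} = L^{2}$
$\left(-33 + 6 \cdot 1 \cdot 30\right) + D{\left(-51,-18 \right)} = \left(-33 + 6 \cdot 1 \cdot 30\right) + \left(-18\right)^{2} = \left(-33 + 6 \cdot 30\right) + 324 = \left(-33 + 180\right) + 324 = 147 + 324 = 471$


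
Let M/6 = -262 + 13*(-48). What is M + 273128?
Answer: 267812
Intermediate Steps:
M = -5316 (M = 6*(-262 + 13*(-48)) = 6*(-262 - 624) = 6*(-886) = -5316)
M + 273128 = -5316 + 273128 = 267812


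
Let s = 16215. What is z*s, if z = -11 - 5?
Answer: -259440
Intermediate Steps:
z = -16
z*s = -16*16215 = -259440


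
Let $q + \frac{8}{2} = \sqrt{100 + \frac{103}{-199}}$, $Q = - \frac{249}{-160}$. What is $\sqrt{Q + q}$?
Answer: $\frac{\sqrt{-154839910 + 318400 \sqrt{3939603}}}{7960} \approx 2.7441$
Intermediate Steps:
$Q = \frac{249}{160}$ ($Q = \left(-249\right) \left(- \frac{1}{160}\right) = \frac{249}{160} \approx 1.5562$)
$q = -4 + \frac{\sqrt{3939603}}{199}$ ($q = -4 + \sqrt{100 + \frac{103}{-199}} = -4 + \sqrt{100 + 103 \left(- \frac{1}{199}\right)} = -4 + \sqrt{100 - \frac{103}{199}} = -4 + \sqrt{\frac{19797}{199}} = -4 + \frac{\sqrt{3939603}}{199} \approx 5.9741$)
$\sqrt{Q + q} = \sqrt{\frac{249}{160} - \left(4 - \frac{\sqrt{3939603}}{199}\right)} = \sqrt{- \frac{391}{160} + \frac{\sqrt{3939603}}{199}}$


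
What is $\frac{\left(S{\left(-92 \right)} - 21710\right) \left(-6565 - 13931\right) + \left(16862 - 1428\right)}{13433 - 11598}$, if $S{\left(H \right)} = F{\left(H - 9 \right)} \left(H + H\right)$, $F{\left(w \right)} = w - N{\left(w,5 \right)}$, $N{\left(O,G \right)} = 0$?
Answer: $\frac{12817186}{367} \approx 34924.0$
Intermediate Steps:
$F{\left(w \right)} = w$ ($F{\left(w \right)} = w - 0 = w + 0 = w$)
$S{\left(H \right)} = 2 H \left(-9 + H\right)$ ($S{\left(H \right)} = \left(H - 9\right) \left(H + H\right) = \left(-9 + H\right) 2 H = 2 H \left(-9 + H\right)$)
$\frac{\left(S{\left(-92 \right)} - 21710\right) \left(-6565 - 13931\right) + \left(16862 - 1428\right)}{13433 - 11598} = \frac{\left(2 \left(-92\right) \left(-9 - 92\right) - 21710\right) \left(-6565 - 13931\right) + \left(16862 - 1428\right)}{13433 - 11598} = \frac{\left(2 \left(-92\right) \left(-101\right) - 21710\right) \left(-20496\right) + 15434}{1835} = \left(\left(18584 - 21710\right) \left(-20496\right) + 15434\right) \frac{1}{1835} = \left(\left(-3126\right) \left(-20496\right) + 15434\right) \frac{1}{1835} = \left(64070496 + 15434\right) \frac{1}{1835} = 64085930 \cdot \frac{1}{1835} = \frac{12817186}{367}$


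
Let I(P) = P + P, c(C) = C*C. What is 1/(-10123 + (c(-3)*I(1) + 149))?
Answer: -1/9956 ≈ -0.00010044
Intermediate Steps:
c(C) = C²
I(P) = 2*P
1/(-10123 + (c(-3)*I(1) + 149)) = 1/(-10123 + ((-3)²*(2*1) + 149)) = 1/(-10123 + (9*2 + 149)) = 1/(-10123 + (18 + 149)) = 1/(-10123 + 167) = 1/(-9956) = -1/9956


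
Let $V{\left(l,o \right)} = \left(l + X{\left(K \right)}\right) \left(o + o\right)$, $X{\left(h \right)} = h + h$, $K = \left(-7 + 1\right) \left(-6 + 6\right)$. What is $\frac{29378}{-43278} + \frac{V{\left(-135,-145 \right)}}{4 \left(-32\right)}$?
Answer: $- \frac{424523521}{1384896} \approx -306.54$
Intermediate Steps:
$K = 0$ ($K = \left(-6\right) 0 = 0$)
$X{\left(h \right)} = 2 h$
$V{\left(l,o \right)} = 2 l o$ ($V{\left(l,o \right)} = \left(l + 2 \cdot 0\right) \left(o + o\right) = \left(l + 0\right) 2 o = l 2 o = 2 l o$)
$\frac{29378}{-43278} + \frac{V{\left(-135,-145 \right)}}{4 \left(-32\right)} = \frac{29378}{-43278} + \frac{2 \left(-135\right) \left(-145\right)}{4 \left(-32\right)} = 29378 \left(- \frac{1}{43278}\right) + \frac{39150}{-128} = - \frac{14689}{21639} + 39150 \left(- \frac{1}{128}\right) = - \frac{14689}{21639} - \frac{19575}{64} = - \frac{424523521}{1384896}$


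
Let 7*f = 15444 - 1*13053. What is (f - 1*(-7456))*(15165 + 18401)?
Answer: 1832132978/7 ≈ 2.6173e+8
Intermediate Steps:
f = 2391/7 (f = (15444 - 1*13053)/7 = (15444 - 13053)/7 = (1/7)*2391 = 2391/7 ≈ 341.57)
(f - 1*(-7456))*(15165 + 18401) = (2391/7 - 1*(-7456))*(15165 + 18401) = (2391/7 + 7456)*33566 = (54583/7)*33566 = 1832132978/7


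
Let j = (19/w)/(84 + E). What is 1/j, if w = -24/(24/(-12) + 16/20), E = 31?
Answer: 2300/19 ≈ 121.05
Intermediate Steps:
w = 20 (w = -24/(24*(-1/12) + 16*(1/20)) = -24/(-2 + 4/5) = -24/(-6/5) = -24*(-5/6) = 20)
j = 19/2300 (j = (19/20)/(84 + 31) = (19*(1/20))/115 = (1/115)*(19/20) = 19/2300 ≈ 0.0082609)
1/j = 1/(19/2300) = 2300/19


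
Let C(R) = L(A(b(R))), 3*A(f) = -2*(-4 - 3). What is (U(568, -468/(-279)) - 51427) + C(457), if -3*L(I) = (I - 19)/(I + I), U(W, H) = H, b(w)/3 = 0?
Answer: -133910207/2604 ≈ -51425.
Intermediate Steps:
b(w) = 0 (b(w) = 3*0 = 0)
A(f) = 14/3 (A(f) = (-2*(-4 - 3))/3 = (-2*(-7))/3 = (⅓)*14 = 14/3)
L(I) = -(-19 + I)/(6*I) (L(I) = -(I - 19)/(3*(I + I)) = -(-19 + I)/(3*(2*I)) = -(-19 + I)*1/(2*I)/3 = -(-19 + I)/(6*I))
C(R) = 43/84 (C(R) = (19 - 1*14/3)/(6*(14/3)) = (⅙)*(3/14)*(19 - 14/3) = (⅙)*(3/14)*(43/3) = 43/84)
(U(568, -468/(-279)) - 51427) + C(457) = (-468/(-279) - 51427) + 43/84 = (-468*(-1/279) - 51427) + 43/84 = (52/31 - 51427) + 43/84 = -1594185/31 + 43/84 = -133910207/2604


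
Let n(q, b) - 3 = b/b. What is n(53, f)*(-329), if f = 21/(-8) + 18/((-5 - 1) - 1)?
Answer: -1316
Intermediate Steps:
f = -291/56 (f = 21*(-⅛) + 18/(-6 - 1) = -21/8 + 18/(-7) = -21/8 + 18*(-⅐) = -21/8 - 18/7 = -291/56 ≈ -5.1964)
n(q, b) = 4 (n(q, b) = 3 + b/b = 3 + 1 = 4)
n(53, f)*(-329) = 4*(-329) = -1316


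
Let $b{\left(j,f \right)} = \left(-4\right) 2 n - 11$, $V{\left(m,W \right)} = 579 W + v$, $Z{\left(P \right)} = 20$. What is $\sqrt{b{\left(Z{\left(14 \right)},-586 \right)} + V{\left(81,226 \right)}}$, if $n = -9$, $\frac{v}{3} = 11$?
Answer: $2 \sqrt{32737} \approx 361.87$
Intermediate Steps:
$v = 33$ ($v = 3 \cdot 11 = 33$)
$V{\left(m,W \right)} = 33 + 579 W$ ($V{\left(m,W \right)} = 579 W + 33 = 33 + 579 W$)
$b{\left(j,f \right)} = 61$ ($b{\left(j,f \right)} = \left(-4\right) 2 \left(-9\right) - 11 = \left(-8\right) \left(-9\right) - 11 = 72 - 11 = 61$)
$\sqrt{b{\left(Z{\left(14 \right)},-586 \right)} + V{\left(81,226 \right)}} = \sqrt{61 + \left(33 + 579 \cdot 226\right)} = \sqrt{61 + \left(33 + 130854\right)} = \sqrt{61 + 130887} = \sqrt{130948} = 2 \sqrt{32737}$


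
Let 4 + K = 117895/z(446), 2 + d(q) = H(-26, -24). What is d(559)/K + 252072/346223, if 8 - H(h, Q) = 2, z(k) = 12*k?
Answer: 31733613048/33406018601 ≈ 0.94994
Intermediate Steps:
H(h, Q) = 6 (H(h, Q) = 8 - 1*2 = 8 - 2 = 6)
d(q) = 4 (d(q) = -2 + 6 = 4)
K = 96487/5352 (K = -4 + 117895/((12*446)) = -4 + 117895/5352 = 96487/5352 ≈ 18.028)
d(559)/K + 252072/346223 = 4/(96487/5352) + 252072/346223 = 4*(5352/96487) + 252072*(1/346223) = 21408/96487 + 252072/346223 = 31733613048/33406018601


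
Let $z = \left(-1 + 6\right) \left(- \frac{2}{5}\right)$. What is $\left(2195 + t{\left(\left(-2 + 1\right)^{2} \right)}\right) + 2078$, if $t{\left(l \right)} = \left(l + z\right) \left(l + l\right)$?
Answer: $4271$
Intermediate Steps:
$z = -2$ ($z = 5 \left(\left(-2\right) \frac{1}{5}\right) = 5 \left(- \frac{2}{5}\right) = -2$)
$t{\left(l \right)} = 2 l \left(-2 + l\right)$ ($t{\left(l \right)} = \left(l - 2\right) \left(l + l\right) = \left(-2 + l\right) 2 l = 2 l \left(-2 + l\right)$)
$\left(2195 + t{\left(\left(-2 + 1\right)^{2} \right)}\right) + 2078 = \left(2195 + 2 \left(-2 + 1\right)^{2} \left(-2 + \left(-2 + 1\right)^{2}\right)\right) + 2078 = \left(2195 + 2 \left(-1\right)^{2} \left(-2 + \left(-1\right)^{2}\right)\right) + 2078 = \left(2195 + 2 \cdot 1 \left(-2 + 1\right)\right) + 2078 = \left(2195 + 2 \cdot 1 \left(-1\right)\right) + 2078 = \left(2195 - 2\right) + 2078 = 2193 + 2078 = 4271$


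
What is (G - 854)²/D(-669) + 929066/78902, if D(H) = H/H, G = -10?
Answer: 29450478229/39451 ≈ 7.4651e+5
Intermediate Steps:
D(H) = 1
(G - 854)²/D(-669) + 929066/78902 = (-10 - 854)²/1 + 929066/78902 = (-864)²*1 + 929066*(1/78902) = 746496*1 + 464533/39451 = 746496 + 464533/39451 = 29450478229/39451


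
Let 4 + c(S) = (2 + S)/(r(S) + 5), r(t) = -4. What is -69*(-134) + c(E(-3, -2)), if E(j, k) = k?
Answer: 9242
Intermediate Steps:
c(S) = -2 + S (c(S) = -4 + (2 + S)/(-4 + 5) = -4 + (2 + S)/1 = -4 + (2 + S)*1 = -4 + (2 + S) = -2 + S)
-69*(-134) + c(E(-3, -2)) = -69*(-134) + (-2 - 2) = 9246 - 4 = 9242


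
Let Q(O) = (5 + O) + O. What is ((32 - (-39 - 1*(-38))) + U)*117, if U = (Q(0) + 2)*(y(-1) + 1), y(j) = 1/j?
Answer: 3861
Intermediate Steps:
Q(O) = 5 + 2*O
U = 0 (U = ((5 + 2*0) + 2)*(1/(-1) + 1) = ((5 + 0) + 2)*(-1 + 1) = (5 + 2)*0 = 7*0 = 0)
((32 - (-39 - 1*(-38))) + U)*117 = ((32 - (-39 - 1*(-38))) + 0)*117 = ((32 - (-39 + 38)) + 0)*117 = ((32 - 1*(-1)) + 0)*117 = ((32 + 1) + 0)*117 = (33 + 0)*117 = 33*117 = 3861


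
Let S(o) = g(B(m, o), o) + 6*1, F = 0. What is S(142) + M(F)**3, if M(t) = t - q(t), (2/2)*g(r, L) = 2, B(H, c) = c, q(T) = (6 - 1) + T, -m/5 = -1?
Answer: -117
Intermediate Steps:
m = 5 (m = -5*(-1) = 5)
q(T) = 5 + T
g(r, L) = 2
S(o) = 8 (S(o) = 2 + 6*1 = 2 + 6 = 8)
M(t) = -5 (M(t) = t - (5 + t) = t + (-5 - t) = -5)
S(142) + M(F)**3 = 8 + (-5)**3 = 8 - 125 = -117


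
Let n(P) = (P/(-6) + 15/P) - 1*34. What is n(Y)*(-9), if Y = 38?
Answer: 13659/38 ≈ 359.45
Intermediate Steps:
n(P) = -34 + 15/P - P/6 (n(P) = (P*(-1/6) + 15/P) - 34 = (-P/6 + 15/P) - 34 = (15/P - P/6) - 34 = -34 + 15/P - P/6)
n(Y)*(-9) = (-34 + 15/38 - 1/6*38)*(-9) = (-34 + 15*(1/38) - 19/3)*(-9) = (-34 + 15/38 - 19/3)*(-9) = -4553/114*(-9) = 13659/38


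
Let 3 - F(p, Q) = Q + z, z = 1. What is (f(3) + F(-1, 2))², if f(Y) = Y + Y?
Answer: 36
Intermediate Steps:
f(Y) = 2*Y
F(p, Q) = 2 - Q (F(p, Q) = 3 - (Q + 1) = 3 - (1 + Q) = 3 + (-1 - Q) = 2 - Q)
(f(3) + F(-1, 2))² = (2*3 + (2 - 1*2))² = (6 + (2 - 2))² = (6 + 0)² = 6² = 36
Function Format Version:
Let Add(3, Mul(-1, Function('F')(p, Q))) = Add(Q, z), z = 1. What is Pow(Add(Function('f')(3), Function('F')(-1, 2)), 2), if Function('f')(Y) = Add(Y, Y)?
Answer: 36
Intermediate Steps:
Function('f')(Y) = Mul(2, Y)
Function('F')(p, Q) = Add(2, Mul(-1, Q)) (Function('F')(p, Q) = Add(3, Mul(-1, Add(Q, 1))) = Add(3, Mul(-1, Add(1, Q))) = Add(3, Add(-1, Mul(-1, Q))) = Add(2, Mul(-1, Q)))
Pow(Add(Function('f')(3), Function('F')(-1, 2)), 2) = Pow(Add(Mul(2, 3), Add(2, Mul(-1, 2))), 2) = Pow(Add(6, Add(2, -2)), 2) = Pow(Add(6, 0), 2) = Pow(6, 2) = 36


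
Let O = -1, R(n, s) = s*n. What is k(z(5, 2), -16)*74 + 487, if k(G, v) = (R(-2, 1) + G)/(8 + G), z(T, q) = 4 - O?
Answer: 6553/13 ≈ 504.08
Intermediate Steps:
R(n, s) = n*s
z(T, q) = 5 (z(T, q) = 4 - 1*(-1) = 4 + 1 = 5)
k(G, v) = (-2 + G)/(8 + G) (k(G, v) = (-2*1 + G)/(8 + G) = (-2 + G)/(8 + G))
k(z(5, 2), -16)*74 + 487 = ((-2 + 5)/(8 + 5))*74 + 487 = (3/13)*74 + 487 = 222/13 + 487 = 6553/13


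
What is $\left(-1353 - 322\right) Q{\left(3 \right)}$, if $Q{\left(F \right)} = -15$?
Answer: $25125$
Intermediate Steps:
$\left(-1353 - 322\right) Q{\left(3 \right)} = \left(-1353 - 322\right) \left(-15\right) = \left(-1675\right) \left(-15\right) = 25125$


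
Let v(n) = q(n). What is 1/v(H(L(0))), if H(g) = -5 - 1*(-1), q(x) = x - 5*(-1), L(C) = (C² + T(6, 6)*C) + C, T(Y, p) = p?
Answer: 1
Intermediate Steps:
L(C) = C² + 7*C (L(C) = (C² + 6*C) + C = C² + 7*C)
q(x) = 5 + x (q(x) = x + 5 = 5 + x)
H(g) = -4 (H(g) = -5 + 1 = -4)
v(n) = 5 + n
1/v(H(L(0))) = 1/(5 - 4) = 1/1 = 1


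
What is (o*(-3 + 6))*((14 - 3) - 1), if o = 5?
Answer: 150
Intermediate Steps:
(o*(-3 + 6))*((14 - 3) - 1) = (5*(-3 + 6))*((14 - 3) - 1) = (5*3)*(11 - 1) = 15*10 = 150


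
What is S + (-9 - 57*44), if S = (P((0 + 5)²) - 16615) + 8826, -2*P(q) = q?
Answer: -20637/2 ≈ -10319.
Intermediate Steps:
P(q) = -q/2
S = -15603/2 (S = (-(0 + 5)²/2 - 16615) + 8826 = (-½*5² - 16615) + 8826 = (-½*25 - 16615) + 8826 = (-25/2 - 16615) + 8826 = -33255/2 + 8826 = -15603/2 ≈ -7801.5)
S + (-9 - 57*44) = -15603/2 + (-9 - 57*44) = -15603/2 + (-9 - 2508) = -15603/2 - 2517 = -20637/2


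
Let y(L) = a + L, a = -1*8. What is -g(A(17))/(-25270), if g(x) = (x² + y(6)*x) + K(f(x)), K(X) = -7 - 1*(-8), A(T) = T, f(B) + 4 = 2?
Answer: 128/12635 ≈ 0.010131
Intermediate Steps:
a = -8
f(B) = -2 (f(B) = -4 + 2 = -2)
K(X) = 1 (K(X) = -7 + 8 = 1)
y(L) = -8 + L
g(x) = 1 + x² - 2*x (g(x) = (x² + (-8 + 6)*x) + 1 = (x² - 2*x) + 1 = 1 + x² - 2*x)
-g(A(17))/(-25270) = -(1 + 17² - 2*17)/(-25270) = -(1 + 289 - 34)*(-1)/25270 = -256*(-1)/25270 = -1*(-128/12635) = 128/12635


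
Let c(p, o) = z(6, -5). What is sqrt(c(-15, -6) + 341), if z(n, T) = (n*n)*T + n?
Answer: sqrt(167) ≈ 12.923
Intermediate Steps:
z(n, T) = n + T*n**2 (z(n, T) = n**2*T + n = T*n**2 + n = n + T*n**2)
c(p, o) = -174 (c(p, o) = 6*(1 - 5*6) = 6*(1 - 30) = 6*(-29) = -174)
sqrt(c(-15, -6) + 341) = sqrt(-174 + 341) = sqrt(167)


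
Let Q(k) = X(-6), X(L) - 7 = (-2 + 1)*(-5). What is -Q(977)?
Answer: -12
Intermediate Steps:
X(L) = 12 (X(L) = 7 + (-2 + 1)*(-5) = 7 - 1*(-5) = 7 + 5 = 12)
Q(k) = 12
-Q(977) = -1*12 = -12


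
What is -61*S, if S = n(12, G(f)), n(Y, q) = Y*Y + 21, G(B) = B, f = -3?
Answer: -10065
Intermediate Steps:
n(Y, q) = 21 + Y**2 (n(Y, q) = Y**2 + 21 = 21 + Y**2)
S = 165 (S = 21 + 12**2 = 21 + 144 = 165)
-61*S = -61*165 = -10065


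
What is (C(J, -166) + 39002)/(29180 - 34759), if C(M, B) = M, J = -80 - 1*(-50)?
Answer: -38972/5579 ≈ -6.9855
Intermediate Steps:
J = -30 (J = -80 + 50 = -30)
(C(J, -166) + 39002)/(29180 - 34759) = (-30 + 39002)/(29180 - 34759) = 38972/(-5579) = 38972*(-1/5579) = -38972/5579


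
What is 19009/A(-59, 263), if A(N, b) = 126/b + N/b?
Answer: 4999367/67 ≈ 74617.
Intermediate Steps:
19009/A(-59, 263) = 19009/(((126 - 59)/263)) = 19009/(((1/263)*67)) = 19009/(67/263) = 19009*(263/67) = 4999367/67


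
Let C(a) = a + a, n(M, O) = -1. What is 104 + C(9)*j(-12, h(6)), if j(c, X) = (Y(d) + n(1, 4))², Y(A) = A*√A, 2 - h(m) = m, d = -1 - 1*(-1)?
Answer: 122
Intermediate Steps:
d = 0 (d = -1 + 1 = 0)
C(a) = 2*a
h(m) = 2 - m
Y(A) = A^(3/2)
j(c, X) = 1 (j(c, X) = (0^(3/2) - 1)² = (0 - 1)² = (-1)² = 1)
104 + C(9)*j(-12, h(6)) = 104 + (2*9)*1 = 104 + 18*1 = 104 + 18 = 122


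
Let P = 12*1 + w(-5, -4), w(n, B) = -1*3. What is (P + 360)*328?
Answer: 121032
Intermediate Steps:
w(n, B) = -3
P = 9 (P = 12*1 - 3 = 12 - 3 = 9)
(P + 360)*328 = (9 + 360)*328 = 369*328 = 121032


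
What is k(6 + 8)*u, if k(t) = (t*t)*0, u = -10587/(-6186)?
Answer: 0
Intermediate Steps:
u = 3529/2062 (u = -10587*(-1/6186) = 3529/2062 ≈ 1.7114)
k(t) = 0 (k(t) = t²*0 = 0)
k(6 + 8)*u = 0*(3529/2062) = 0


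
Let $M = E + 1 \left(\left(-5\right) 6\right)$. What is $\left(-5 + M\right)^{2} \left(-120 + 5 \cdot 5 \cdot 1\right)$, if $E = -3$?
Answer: $-137180$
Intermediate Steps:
$M = -33$ ($M = -3 + 1 \left(\left(-5\right) 6\right) = -3 + 1 \left(-30\right) = -3 - 30 = -33$)
$\left(-5 + M\right)^{2} \left(-120 + 5 \cdot 5 \cdot 1\right) = \left(-5 - 33\right)^{2} \left(-120 + 5 \cdot 5 \cdot 1\right) = \left(-38\right)^{2} \left(-120 + 25 \cdot 1\right) = 1444 \left(-120 + 25\right) = 1444 \left(-95\right) = -137180$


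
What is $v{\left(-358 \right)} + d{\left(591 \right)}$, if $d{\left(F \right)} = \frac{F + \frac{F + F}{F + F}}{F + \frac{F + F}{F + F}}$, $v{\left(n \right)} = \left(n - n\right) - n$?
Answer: $359$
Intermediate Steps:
$v{\left(n \right)} = - n$ ($v{\left(n \right)} = 0 - n = - n$)
$d{\left(F \right)} = 1$ ($d{\left(F \right)} = \frac{F + \frac{2 F}{2 F}}{F + \frac{2 F}{2 F}} = \frac{F + 2 F \frac{1}{2 F}}{F + 2 F \frac{1}{2 F}} = \frac{F + 1}{F + 1} = \frac{1 + F}{1 + F} = 1$)
$v{\left(-358 \right)} + d{\left(591 \right)} = \left(-1\right) \left(-358\right) + 1 = 358 + 1 = 359$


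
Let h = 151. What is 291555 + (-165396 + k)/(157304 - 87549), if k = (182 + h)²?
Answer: 20337364518/69755 ≈ 2.9155e+5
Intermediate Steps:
k = 110889 (k = (182 + 151)² = 333² = 110889)
291555 + (-165396 + k)/(157304 - 87549) = 291555 + (-165396 + 110889)/(157304 - 87549) = 291555 - 54507/69755 = 20337364518/69755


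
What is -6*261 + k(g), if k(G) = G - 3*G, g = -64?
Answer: -1438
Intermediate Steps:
k(G) = -2*G
-6*261 + k(g) = -6*261 - 2*(-64) = -1566 + 128 = -1438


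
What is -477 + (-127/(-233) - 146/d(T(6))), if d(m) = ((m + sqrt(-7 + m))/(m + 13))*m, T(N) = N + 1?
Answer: -6120046/11417 ≈ -536.05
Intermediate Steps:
T(N) = 1 + N
d(m) = m*(m + sqrt(-7 + m))/(13 + m) (d(m) = ((m + sqrt(-7 + m))/(13 + m))*m = m*(m + sqrt(-7 + m))/(13 + m))
-477 + (-127/(-233) - 146/d(T(6))) = -477 + (-127/(-233) - 146*(13 + (1 + 6))/((1 + 6)*((1 + 6) + sqrt(-7 + (1 + 6))))) = -477 + (-127*(-1/233) - 146*(13 + 7)/(7*(7 + sqrt(-7 + 7)))) = -477 + (127/233 - 146*20/(7*(7 + sqrt(0)))) = -477 + (127/233 - 146*20/(7*(7 + 0))) = -477 + (127/233 - 146/(7*(1/20)*7)) = -477 + (127/233 - 146/49/20) = -477 + (127/233 - 146*20/49) = -477 + (127/233 - 2920/49) = -477 - 674137/11417 = -6120046/11417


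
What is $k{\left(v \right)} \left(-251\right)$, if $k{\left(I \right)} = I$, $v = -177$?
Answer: $44427$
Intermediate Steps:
$k{\left(v \right)} \left(-251\right) = \left(-177\right) \left(-251\right) = 44427$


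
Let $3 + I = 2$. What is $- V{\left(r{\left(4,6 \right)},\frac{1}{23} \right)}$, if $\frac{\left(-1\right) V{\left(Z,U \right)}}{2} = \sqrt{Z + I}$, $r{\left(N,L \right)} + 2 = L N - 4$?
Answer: $2 \sqrt{17} \approx 8.2462$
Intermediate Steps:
$I = -1$ ($I = -3 + 2 = -1$)
$r{\left(N,L \right)} = -6 + L N$ ($r{\left(N,L \right)} = -2 + \left(L N - 4\right) = -2 + \left(-4 + L N\right) = -6 + L N$)
$V{\left(Z,U \right)} = - 2 \sqrt{-1 + Z}$ ($V{\left(Z,U \right)} = - 2 \sqrt{Z - 1} = - 2 \sqrt{-1 + Z}$)
$- V{\left(r{\left(4,6 \right)},\frac{1}{23} \right)} = - \left(-2\right) \sqrt{-1 + \left(-6 + 6 \cdot 4\right)} = - \left(-2\right) \sqrt{-1 + \left(-6 + 24\right)} = - \left(-2\right) \sqrt{-1 + 18} = - \left(-2\right) \sqrt{17} = 2 \sqrt{17}$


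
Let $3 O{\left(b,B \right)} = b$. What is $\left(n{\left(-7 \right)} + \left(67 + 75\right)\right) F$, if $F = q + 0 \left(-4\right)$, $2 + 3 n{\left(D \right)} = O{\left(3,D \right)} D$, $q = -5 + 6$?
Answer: $139$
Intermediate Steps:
$O{\left(b,B \right)} = \frac{b}{3}$
$q = 1$
$n{\left(D \right)} = - \frac{2}{3} + \frac{D}{3}$ ($n{\left(D \right)} = - \frac{2}{3} + \frac{\frac{1}{3} \cdot 3 D}{3} = - \frac{2}{3} + \frac{1 D}{3} = - \frac{2}{3} + \frac{D}{3}$)
$F = 1$ ($F = 1 + 0 \left(-4\right) = 1 + 0 = 1$)
$\left(n{\left(-7 \right)} + \left(67 + 75\right)\right) F = \left(\left(- \frac{2}{3} + \frac{1}{3} \left(-7\right)\right) + \left(67 + 75\right)\right) 1 = \left(\left(- \frac{2}{3} - \frac{7}{3}\right) + 142\right) 1 = \left(-3 + 142\right) 1 = 139 \cdot 1 = 139$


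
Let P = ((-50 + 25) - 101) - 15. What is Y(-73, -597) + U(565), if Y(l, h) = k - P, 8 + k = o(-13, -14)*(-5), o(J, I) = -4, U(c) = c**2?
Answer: 319378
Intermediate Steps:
P = -141 (P = (-25 - 101) - 15 = -126 - 15 = -141)
k = 12 (k = -8 - 4*(-5) = -8 + 20 = 12)
Y(l, h) = 153 (Y(l, h) = 12 - 1*(-141) = 12 + 141 = 153)
Y(-73, -597) + U(565) = 153 + 565**2 = 153 + 319225 = 319378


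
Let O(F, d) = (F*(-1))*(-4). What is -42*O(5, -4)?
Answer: -840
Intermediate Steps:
O(F, d) = 4*F (O(F, d) = -F*(-4) = 4*F)
-42*O(5, -4) = -168*5 = -42*20 = -840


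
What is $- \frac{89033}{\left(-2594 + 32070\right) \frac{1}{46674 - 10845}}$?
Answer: $- \frac{3189963357}{29476} \approx -1.0822 \cdot 10^{5}$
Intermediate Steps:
$- \frac{89033}{\left(-2594 + 32070\right) \frac{1}{46674 - 10845}} = - \frac{89033}{29476 \cdot \frac{1}{35829}} = - \frac{89033}{\frac{29476}{35829}} = \left(-89033\right) \frac{35829}{29476} = - \frac{3189963357}{29476}$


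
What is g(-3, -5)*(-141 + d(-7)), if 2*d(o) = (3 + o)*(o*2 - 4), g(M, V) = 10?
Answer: -1050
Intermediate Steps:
d(o) = (-4 + 2*o)*(3 + o)/2 (d(o) = ((3 + o)*(o*2 - 4))/2 = ((3 + o)*(2*o - 4))/2 = ((3 + o)*(-4 + 2*o))/2 = ((-4 + 2*o)*(3 + o))/2 = (-4 + 2*o)*(3 + o)/2)
g(-3, -5)*(-141 + d(-7)) = 10*(-141 + (-6 - 7 + (-7)**2)) = 10*(-141 + (-6 - 7 + 49)) = 10*(-141 + 36) = 10*(-105) = -1050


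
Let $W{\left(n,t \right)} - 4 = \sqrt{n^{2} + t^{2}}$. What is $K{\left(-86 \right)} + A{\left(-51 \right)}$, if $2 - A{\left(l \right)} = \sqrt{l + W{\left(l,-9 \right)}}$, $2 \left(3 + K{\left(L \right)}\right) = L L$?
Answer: $3697 - \sqrt{-47 + 3 \sqrt{298}} \approx 3694.8$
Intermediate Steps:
$W{\left(n,t \right)} = 4 + \sqrt{n^{2} + t^{2}}$
$K{\left(L \right)} = -3 + \frac{L^{2}}{2}$ ($K{\left(L \right)} = -3 + \frac{L L}{2} = -3 + \frac{L^{2}}{2}$)
$A{\left(l \right)} = 2 - \sqrt{4 + l + \sqrt{81 + l^{2}}}$ ($A{\left(l \right)} = 2 - \sqrt{l + \left(4 + \sqrt{l^{2} + \left(-9\right)^{2}}\right)} = 2 - \sqrt{l + \left(4 + \sqrt{l^{2} + 81}\right)} = 2 - \sqrt{l + \left(4 + \sqrt{81 + l^{2}}\right)} = 2 - \sqrt{4 + l + \sqrt{81 + l^{2}}}$)
$K{\left(-86 \right)} + A{\left(-51 \right)} = \left(-3 + \frac{\left(-86\right)^{2}}{2}\right) + \left(2 - \sqrt{4 - 51 + \sqrt{81 + \left(-51\right)^{2}}}\right) = \left(-3 + \frac{1}{2} \cdot 7396\right) + \left(2 - \sqrt{4 - 51 + \sqrt{81 + 2601}}\right) = \left(-3 + 3698\right) + \left(2 - \sqrt{4 - 51 + \sqrt{2682}}\right) = 3695 + \left(2 - \sqrt{4 - 51 + 3 \sqrt{298}}\right) = 3695 + \left(2 - \sqrt{-47 + 3 \sqrt{298}}\right) = 3697 - \sqrt{-47 + 3 \sqrt{298}}$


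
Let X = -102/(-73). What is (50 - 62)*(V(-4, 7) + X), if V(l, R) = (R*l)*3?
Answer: 72360/73 ≈ 991.23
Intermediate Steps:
V(l, R) = 3*R*l
X = 102/73 (X = -102*(-1/73) = 102/73 ≈ 1.3973)
(50 - 62)*(V(-4, 7) + X) = (50 - 62)*(3*7*(-4) + 102/73) = -12*(-84 + 102/73) = -12*(-6030/73) = 72360/73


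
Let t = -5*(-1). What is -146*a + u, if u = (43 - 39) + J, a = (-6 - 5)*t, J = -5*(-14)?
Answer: 8104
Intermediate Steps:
J = 70
t = 5
a = -55 (a = (-6 - 5)*5 = -11*5 = -55)
u = 74 (u = (43 - 39) + 70 = 4 + 70 = 74)
-146*a + u = -146*(-55) + 74 = 8030 + 74 = 8104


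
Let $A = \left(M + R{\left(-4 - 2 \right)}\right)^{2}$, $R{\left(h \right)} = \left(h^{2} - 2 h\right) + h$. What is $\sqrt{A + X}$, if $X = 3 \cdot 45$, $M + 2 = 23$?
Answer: $6 \sqrt{114} \approx 64.063$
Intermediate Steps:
$M = 21$ ($M = -2 + 23 = 21$)
$R{\left(h \right)} = h^{2} - h$
$A = 3969$ ($A = \left(21 + \left(-4 - 2\right) \left(-1 - 6\right)\right)^{2} = \left(21 - 6 \left(-1 - 6\right)\right)^{2} = \left(21 - -42\right)^{2} = \left(21 + 42\right)^{2} = 63^{2} = 3969$)
$X = 135$
$\sqrt{A + X} = \sqrt{3969 + 135} = \sqrt{4104} = 6 \sqrt{114}$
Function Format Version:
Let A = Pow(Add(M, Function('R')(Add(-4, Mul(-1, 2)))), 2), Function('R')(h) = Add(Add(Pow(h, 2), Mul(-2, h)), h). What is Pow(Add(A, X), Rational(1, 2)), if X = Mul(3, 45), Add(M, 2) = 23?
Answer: Mul(6, Pow(114, Rational(1, 2))) ≈ 64.063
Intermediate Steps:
M = 21 (M = Add(-2, 23) = 21)
Function('R')(h) = Add(Pow(h, 2), Mul(-1, h))
A = 3969 (A = Pow(Add(21, Mul(Add(-4, Mul(-1, 2)), Add(-1, Add(-4, Mul(-1, 2))))), 2) = Pow(Add(21, Mul(Add(-4, -2), Add(-1, Add(-4, -2)))), 2) = Pow(Add(21, Mul(-6, Add(-1, -6))), 2) = Pow(Add(21, Mul(-6, -7)), 2) = Pow(Add(21, 42), 2) = Pow(63, 2) = 3969)
X = 135
Pow(Add(A, X), Rational(1, 2)) = Pow(Add(3969, 135), Rational(1, 2)) = Pow(4104, Rational(1, 2)) = Mul(6, Pow(114, Rational(1, 2)))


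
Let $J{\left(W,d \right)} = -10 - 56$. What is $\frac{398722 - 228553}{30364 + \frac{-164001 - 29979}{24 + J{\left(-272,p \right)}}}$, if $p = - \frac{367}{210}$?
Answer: $\frac{397061}{81626} \approx 4.8644$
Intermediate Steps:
$p = - \frac{367}{210}$ ($p = \left(-367\right) \frac{1}{210} = - \frac{367}{210} \approx -1.7476$)
$J{\left(W,d \right)} = -66$ ($J{\left(W,d \right)} = -10 - 56 = -66$)
$\frac{398722 - 228553}{30364 + \frac{-164001 - 29979}{24 + J{\left(-272,p \right)}}} = \frac{398722 - 228553}{30364 + \frac{-164001 - 29979}{24 - 66}} = \frac{170169}{30364 - \frac{193980}{-42}} = \frac{170169}{30364 - - \frac{32330}{7}} = \frac{170169}{30364 + \frac{32330}{7}} = \frac{170169}{\frac{244878}{7}} = 170169 \cdot \frac{7}{244878} = \frac{397061}{81626}$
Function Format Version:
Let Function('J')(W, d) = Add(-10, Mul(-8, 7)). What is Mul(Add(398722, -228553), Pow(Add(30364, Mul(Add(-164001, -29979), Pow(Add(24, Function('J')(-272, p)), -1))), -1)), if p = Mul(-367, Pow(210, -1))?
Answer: Rational(397061, 81626) ≈ 4.8644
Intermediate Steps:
p = Rational(-367, 210) (p = Mul(-367, Rational(1, 210)) = Rational(-367, 210) ≈ -1.7476)
Function('J')(W, d) = -66 (Function('J')(W, d) = Add(-10, -56) = -66)
Mul(Add(398722, -228553), Pow(Add(30364, Mul(Add(-164001, -29979), Pow(Add(24, Function('J')(-272, p)), -1))), -1)) = Mul(Add(398722, -228553), Pow(Add(30364, Mul(Add(-164001, -29979), Pow(Add(24, -66), -1))), -1)) = Mul(170169, Pow(Add(30364, Mul(-193980, Pow(-42, -1))), -1)) = Mul(170169, Pow(Add(30364, Mul(-193980, Rational(-1, 42))), -1)) = Mul(170169, Pow(Add(30364, Rational(32330, 7)), -1)) = Mul(170169, Pow(Rational(244878, 7), -1)) = Mul(170169, Rational(7, 244878)) = Rational(397061, 81626)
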